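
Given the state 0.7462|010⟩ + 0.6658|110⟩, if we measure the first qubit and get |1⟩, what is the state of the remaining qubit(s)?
|10⟩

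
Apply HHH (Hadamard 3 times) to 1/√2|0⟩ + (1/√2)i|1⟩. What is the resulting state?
(1/2 + (1/2)i)|0⟩ + (1/2 - (1/2)i)|1⟩

H² = I, so H^3 = H: a single Hadamard. With (a, b) = (1/√2, (1/√2)i), H gives ((a + b)/√2, (a − b)/√2) = ((1/2 + (1/2)i), (1/2 - (1/2)i)).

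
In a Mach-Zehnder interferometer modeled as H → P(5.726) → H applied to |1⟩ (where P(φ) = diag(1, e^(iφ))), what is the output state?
(0.07563 + 0.2644i)|0⟩ + (0.9244 - 0.2644i)|1⟩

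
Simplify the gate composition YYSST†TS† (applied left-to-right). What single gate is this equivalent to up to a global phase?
S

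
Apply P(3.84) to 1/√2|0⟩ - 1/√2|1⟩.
1/√2|0⟩ + (0.5415 + 0.4547i)|1⟩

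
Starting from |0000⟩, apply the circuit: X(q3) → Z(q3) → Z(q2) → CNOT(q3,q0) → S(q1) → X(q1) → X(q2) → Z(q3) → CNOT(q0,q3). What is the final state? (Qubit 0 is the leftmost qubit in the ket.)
|1110⟩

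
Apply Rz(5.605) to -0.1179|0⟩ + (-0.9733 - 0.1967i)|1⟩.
(0.1112 + 0.03922i)|0⟩ + (0.9833 - 0.1383i)|1⟩

Rz(5.605) = [[e^(−iθ/2), 0], [0, e^(iθ/2)]] with e^(±iθ/2) = cos(θ/2) ± i·sin(θ/2); θ = 5.605, cos(θ/2) ≈ -0.943057, sin(θ/2) ≈ 0.332632.
With a = amp(|0⟩) = -0.1179 and b = amp(|1⟩) = (-0.9733 - 0.1967i):
new amp(|0⟩) = (-0.943057 - 0.332632i)·a = (0.1112 + 0.03922i)
new amp(|1⟩) = (-0.943057 + 0.332632i)·b = (0.9833 - 0.1383i)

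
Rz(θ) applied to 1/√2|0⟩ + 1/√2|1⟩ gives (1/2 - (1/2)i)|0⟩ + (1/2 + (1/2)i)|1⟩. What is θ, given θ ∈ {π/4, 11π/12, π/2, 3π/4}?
π/2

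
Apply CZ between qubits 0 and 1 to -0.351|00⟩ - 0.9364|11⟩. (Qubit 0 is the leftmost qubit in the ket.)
-0.351|00⟩ + 0.9364|11⟩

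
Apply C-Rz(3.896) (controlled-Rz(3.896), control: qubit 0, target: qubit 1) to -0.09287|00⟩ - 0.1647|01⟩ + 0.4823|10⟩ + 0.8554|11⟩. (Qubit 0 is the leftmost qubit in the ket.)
-0.09287|00⟩ - 0.1647|01⟩ + (-0.1776 - 0.4484i)|10⟩ + (-0.3151 + 0.7953i)|11⟩

C-Rz(3.896) leaves the control-|0⟩ kets |00⟩, |01⟩ unchanged and applies Rz(3.896) to qubit 1 on the control-|1⟩ pair (|10⟩, |11⟩).
Rz(3.896) = [[e^(−iθ/2), 0], [0, e^(iθ/2)]] with e^(±iθ/2) = cos(θ/2) ± i·sin(θ/2); θ = 3.896, cos(θ/2) ≈ -0.368322, sin(θ/2) ≈ 0.929698.
With a = amp(|10⟩) = 0.4823 and b = amp(|11⟩) = 0.8554:
new amp(|10⟩) = (-0.368322 - 0.929698i)·a = (-0.1776 - 0.4484i)
new amp(|11⟩) = (-0.368322 + 0.929698i)·b = (-0.3151 + 0.7953i)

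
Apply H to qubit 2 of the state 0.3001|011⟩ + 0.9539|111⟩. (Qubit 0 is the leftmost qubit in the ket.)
0.2122|010⟩ - 0.2122|011⟩ + 0.6745|110⟩ - 0.6745|111⟩

H on qubit 2 mixes each pair of kets that differ only in qubit 2: amplitudes (a, b) of (|…0…⟩, |…1…⟩) become ((a + b)/√2, (a − b)/√2). Kets absent from the input have amplitude 0.
(|010⟩, |011⟩): (a, b) = (0, 0.3001) → (0.2122, -0.2122)
(|110⟩, |111⟩): (a, b) = (0, 0.9539) → (0.6745, -0.6745)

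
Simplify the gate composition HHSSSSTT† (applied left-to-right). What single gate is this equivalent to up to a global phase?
I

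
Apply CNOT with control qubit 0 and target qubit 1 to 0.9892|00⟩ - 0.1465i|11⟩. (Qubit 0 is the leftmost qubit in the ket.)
0.9892|00⟩ - 0.1465i|10⟩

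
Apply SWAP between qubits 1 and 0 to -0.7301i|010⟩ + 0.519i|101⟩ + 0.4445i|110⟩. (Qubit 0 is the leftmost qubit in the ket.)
0.519i|011⟩ - 0.7301i|100⟩ + 0.4445i|110⟩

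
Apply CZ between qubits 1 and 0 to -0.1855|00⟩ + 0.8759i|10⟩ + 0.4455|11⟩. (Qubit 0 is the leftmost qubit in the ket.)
-0.1855|00⟩ + 0.8759i|10⟩ - 0.4455|11⟩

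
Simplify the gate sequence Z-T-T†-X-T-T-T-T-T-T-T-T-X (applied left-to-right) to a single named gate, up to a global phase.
Z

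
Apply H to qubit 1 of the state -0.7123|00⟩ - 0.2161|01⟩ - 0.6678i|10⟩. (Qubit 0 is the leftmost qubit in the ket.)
-0.6565|00⟩ - 0.3509|01⟩ - 0.4722i|10⟩ - 0.4722i|11⟩

H on qubit 1 mixes each pair of kets that differ only in qubit 1: amplitudes (a, b) of (|…0…⟩, |…1…⟩) become ((a + b)/√2, (a − b)/√2). Kets absent from the input have amplitude 0.
(|00⟩, |01⟩): (a, b) = (-0.7123, -0.2161) → (-0.6565, -0.3509)
(|10⟩, |11⟩): (a, b) = (-0.6678i, 0) → (-0.4722i, -0.4722i)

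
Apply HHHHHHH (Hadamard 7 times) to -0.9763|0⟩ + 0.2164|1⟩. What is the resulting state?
-0.5373|0⟩ - 0.8434|1⟩

H² = I, so H^7 = H: a single Hadamard. With (a, b) = (-0.9763, 0.2164), H gives ((a + b)/√2, (a − b)/√2) = (-0.5373, -0.8434).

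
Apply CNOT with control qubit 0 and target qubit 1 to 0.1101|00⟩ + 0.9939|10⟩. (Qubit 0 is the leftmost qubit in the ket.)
0.1101|00⟩ + 0.9939|11⟩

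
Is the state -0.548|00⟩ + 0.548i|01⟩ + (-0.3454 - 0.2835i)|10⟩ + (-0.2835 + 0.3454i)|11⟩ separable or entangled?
Separable

Writing the state as a|00⟩ + b|01⟩ + c|10⟩ + d|11⟩, it is a product state iff ad − bc = 0.
Here (a, b, c, d) = (-0.548, 0.548i, (-0.3454 - 0.2835i), (-0.2835 + 0.3454i)): ad − bc = (-0.548)(-0.2835 + 0.3454i) − (0.548i)(-0.3454 - 0.2835i) = 0, so the state is separable.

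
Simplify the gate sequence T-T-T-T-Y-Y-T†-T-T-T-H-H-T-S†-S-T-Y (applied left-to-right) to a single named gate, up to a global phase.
Y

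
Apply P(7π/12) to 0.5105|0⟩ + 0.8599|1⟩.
0.5105|0⟩ + (-0.2226 + 0.8306i)|1⟩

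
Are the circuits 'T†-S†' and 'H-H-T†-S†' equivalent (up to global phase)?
Yes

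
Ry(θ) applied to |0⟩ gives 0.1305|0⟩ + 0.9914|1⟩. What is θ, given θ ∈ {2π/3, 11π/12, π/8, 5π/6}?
11π/12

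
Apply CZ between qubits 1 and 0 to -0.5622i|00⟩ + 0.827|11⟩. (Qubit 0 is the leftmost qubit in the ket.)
-0.5622i|00⟩ - 0.827|11⟩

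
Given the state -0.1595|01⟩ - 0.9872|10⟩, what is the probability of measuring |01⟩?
0.02544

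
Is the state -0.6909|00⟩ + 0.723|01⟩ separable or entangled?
Separable

Writing the state as a|00⟩ + b|01⟩ + c|10⟩ + d|11⟩, it is a product state iff ad − bc = 0.
Here (a, b, c, d) = (-0.6909, 0.723, 0, 0): ad − bc = (-0.6909)(0) − (0.723)(0) = 0, so the state is separable.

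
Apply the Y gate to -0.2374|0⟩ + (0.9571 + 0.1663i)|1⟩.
(0.1663 - 0.9571i)|0⟩ - 0.2374i|1⟩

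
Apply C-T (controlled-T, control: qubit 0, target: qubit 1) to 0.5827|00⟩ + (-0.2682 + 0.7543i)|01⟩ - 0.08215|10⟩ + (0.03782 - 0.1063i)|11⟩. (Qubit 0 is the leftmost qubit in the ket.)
0.5827|00⟩ + (-0.2682 + 0.7543i)|01⟩ - 0.08215|10⟩ + (0.1019 - 0.04842i)|11⟩

C-T leaves the control-|0⟩ kets |00⟩, |01⟩ unchanged and applies T to qubit 1 on the control-|1⟩ pair (|10⟩, |11⟩).
T = [[1, 0], [0, (1/√2 + (1/√2)i)]].
With a = amp(|10⟩) = -0.08215 and b = amp(|11⟩) = (0.03782 - 0.1063i):
new amp(|10⟩) = (1)·a = -0.08215
new amp(|11⟩) = (1/√2 + (1/√2)i)·b = (0.1019 - 0.04842i)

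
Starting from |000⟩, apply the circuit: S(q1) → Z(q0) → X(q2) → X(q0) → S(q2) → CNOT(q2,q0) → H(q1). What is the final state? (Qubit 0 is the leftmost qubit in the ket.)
(1/√2)i|001⟩ + (1/√2)i|011⟩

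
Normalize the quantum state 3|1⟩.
|1⟩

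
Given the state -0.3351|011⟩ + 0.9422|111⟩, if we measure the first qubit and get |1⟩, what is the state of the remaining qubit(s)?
|11⟩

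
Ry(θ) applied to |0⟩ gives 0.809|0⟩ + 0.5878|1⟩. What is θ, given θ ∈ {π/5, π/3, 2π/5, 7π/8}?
2π/5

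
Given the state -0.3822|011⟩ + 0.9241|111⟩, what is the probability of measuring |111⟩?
0.854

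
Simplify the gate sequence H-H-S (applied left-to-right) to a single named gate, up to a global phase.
S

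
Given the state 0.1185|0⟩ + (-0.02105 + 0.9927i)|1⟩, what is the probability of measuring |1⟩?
0.9859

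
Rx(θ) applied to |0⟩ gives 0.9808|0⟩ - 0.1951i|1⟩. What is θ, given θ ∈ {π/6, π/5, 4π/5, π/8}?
π/8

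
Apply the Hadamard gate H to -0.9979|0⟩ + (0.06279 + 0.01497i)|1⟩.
(-0.6612 + 0.01059i)|0⟩ + (-0.75 - 0.01059i)|1⟩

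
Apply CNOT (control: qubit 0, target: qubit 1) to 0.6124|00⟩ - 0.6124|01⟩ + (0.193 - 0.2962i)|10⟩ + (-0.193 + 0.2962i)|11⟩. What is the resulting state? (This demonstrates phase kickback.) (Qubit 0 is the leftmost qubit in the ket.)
0.6124|00⟩ - 0.6124|01⟩ + (-0.193 + 0.2962i)|10⟩ + (0.193 - 0.2962i)|11⟩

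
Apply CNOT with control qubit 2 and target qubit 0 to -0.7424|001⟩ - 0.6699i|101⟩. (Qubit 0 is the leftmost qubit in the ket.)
-0.6699i|001⟩ - 0.7424|101⟩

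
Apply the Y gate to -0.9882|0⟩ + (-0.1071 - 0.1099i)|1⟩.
(-0.1099 + 0.1071i)|0⟩ - 0.9882i|1⟩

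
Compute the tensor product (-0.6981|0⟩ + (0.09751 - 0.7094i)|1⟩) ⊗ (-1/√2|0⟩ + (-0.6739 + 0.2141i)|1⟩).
0.4936|00⟩ + (0.4704 - 0.1495i)|01⟩ + (-0.06895 + 0.5016i)|10⟩ + (0.08617 + 0.4989i)|11⟩

amp(|b₁b₂…⟩) = product of the factor amplitudes for bits b₁, b₂, …; only kets whose every factor amplitude is nonzero survive.
|00⟩: (-0.6981)(-1/√2) = 0.4936
|01⟩: (-0.6981)(-0.6739 + 0.2141i) = (0.4704 - 0.1495i)
|10⟩: (0.09751 - 0.7094i)(-1/√2) = (-0.06895 + 0.5016i)
|11⟩: (0.09751 - 0.7094i)(-0.6739 + 0.2141i) = (0.08617 + 0.4989i)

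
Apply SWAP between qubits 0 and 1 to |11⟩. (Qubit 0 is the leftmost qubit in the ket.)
|11⟩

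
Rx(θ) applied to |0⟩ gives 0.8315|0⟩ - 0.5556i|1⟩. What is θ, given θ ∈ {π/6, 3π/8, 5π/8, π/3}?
3π/8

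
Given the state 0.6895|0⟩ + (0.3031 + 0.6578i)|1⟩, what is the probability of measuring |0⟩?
0.4754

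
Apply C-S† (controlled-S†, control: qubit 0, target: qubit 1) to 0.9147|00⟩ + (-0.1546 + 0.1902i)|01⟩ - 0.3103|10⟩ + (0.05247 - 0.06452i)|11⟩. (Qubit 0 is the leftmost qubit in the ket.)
0.9147|00⟩ + (-0.1546 + 0.1902i)|01⟩ - 0.3103|10⟩ + (-0.06452 - 0.05247i)|11⟩

C-S† leaves the control-|0⟩ kets |00⟩, |01⟩ unchanged and applies S† to qubit 1 on the control-|1⟩ pair (|10⟩, |11⟩).
S† = [[1, 0], [0, -i]].
With a = amp(|10⟩) = -0.3103 and b = amp(|11⟩) = (0.05247 - 0.06452i):
new amp(|10⟩) = (1)·a = -0.3103
new amp(|11⟩) = (-i)·b = (-0.06452 - 0.05247i)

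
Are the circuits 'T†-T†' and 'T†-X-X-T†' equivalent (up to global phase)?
Yes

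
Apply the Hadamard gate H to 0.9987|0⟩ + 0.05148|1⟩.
0.7426|0⟩ + 0.6698|1⟩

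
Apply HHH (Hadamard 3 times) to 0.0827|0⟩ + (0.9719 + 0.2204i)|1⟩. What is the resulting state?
(0.7457 + 0.1558i)|0⟩ + (-0.6288 - 0.1558i)|1⟩

H² = I, so H^3 = H: a single Hadamard. With (a, b) = (0.0827, (0.9719 + 0.2204i)), H gives ((a + b)/√2, (a − b)/√2) = ((0.7457 + 0.1558i), (-0.6288 - 0.1558i)).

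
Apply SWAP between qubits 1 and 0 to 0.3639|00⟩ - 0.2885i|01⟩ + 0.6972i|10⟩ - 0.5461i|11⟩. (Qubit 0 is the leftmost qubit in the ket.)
0.3639|00⟩ + 0.6972i|01⟩ - 0.2885i|10⟩ - 0.5461i|11⟩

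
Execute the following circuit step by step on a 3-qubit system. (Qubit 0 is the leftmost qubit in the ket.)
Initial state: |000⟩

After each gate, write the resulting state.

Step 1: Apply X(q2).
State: |001⟩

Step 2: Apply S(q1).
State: |001⟩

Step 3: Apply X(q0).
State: |101⟩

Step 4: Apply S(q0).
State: i|101⟩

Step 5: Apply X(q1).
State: i|111⟩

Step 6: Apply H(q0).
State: (1/√2)i|011⟩ - (1/√2)i|111⟩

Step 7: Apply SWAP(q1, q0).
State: (1/√2)i|101⟩ - (1/√2)i|111⟩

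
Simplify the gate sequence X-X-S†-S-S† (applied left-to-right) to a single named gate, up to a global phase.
S†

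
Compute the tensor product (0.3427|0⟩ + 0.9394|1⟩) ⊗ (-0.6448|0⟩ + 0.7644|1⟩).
-0.221|00⟩ + 0.262|01⟩ - 0.6057|10⟩ + 0.7181|11⟩

amp(|b₁b₂…⟩) = product of the factor amplitudes for bits b₁, b₂, …; only kets whose every factor amplitude is nonzero survive.
|00⟩: (0.3427)(-0.6448) = -0.221
|01⟩: (0.3427)(0.7644) = 0.262
|10⟩: (0.9394)(-0.6448) = -0.6057
|11⟩: (0.9394)(0.7644) = 0.7181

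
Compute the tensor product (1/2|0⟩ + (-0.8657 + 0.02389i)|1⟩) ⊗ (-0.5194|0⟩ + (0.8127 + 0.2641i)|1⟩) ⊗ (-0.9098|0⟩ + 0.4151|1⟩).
0.2363|000⟩ - 0.1078|001⟩ + (-0.3697 - 0.1201i)|010⟩ + (0.1687 + 0.05481i)|011⟩ + (-0.4091 + 0.01129i)|100⟩ + (0.1866 - 0.005151i)|101⟩ + (0.6458 + 0.1903i)|110⟩ + (-0.2947 - 0.08685i)|111⟩

amp(|b₁b₂…⟩) = product of the factor amplitudes for bits b₁, b₂, …; only kets whose every factor amplitude is nonzero survive.
|000⟩: (1/2)(-0.5194)(-0.9098) = 0.2363
|001⟩: (1/2)(-0.5194)(0.4151) = -0.1078
|010⟩: (1/2)(0.8127 + 0.2641i)(-0.9098) = (-0.3697 - 0.1201i)
|011⟩: (1/2)(0.8127 + 0.2641i)(0.4151) = (0.1687 + 0.05481i)
|100⟩: (-0.8657 + 0.02389i)(-0.5194)(-0.9098) = (-0.4091 + 0.01129i)
|101⟩: (-0.8657 + 0.02389i)(-0.5194)(0.4151) = (0.1866 - 0.005151i)
|110⟩: (-0.8657 + 0.02389i)(0.8127 + 0.2641i)(-0.9098) = (0.6458 + 0.1903i)
|111⟩: (-0.8657 + 0.02389i)(0.8127 + 0.2641i)(0.4151) = (-0.2947 - 0.08685i)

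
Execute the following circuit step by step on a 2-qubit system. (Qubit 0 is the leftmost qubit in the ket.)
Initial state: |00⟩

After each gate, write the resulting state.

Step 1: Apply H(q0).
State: 1/√2|00⟩ + 1/√2|10⟩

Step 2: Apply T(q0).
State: 1/√2|00⟩ + (1/2 + (1/2)i)|10⟩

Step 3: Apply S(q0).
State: 1/√2|00⟩ + (-1/2 + (1/2)i)|10⟩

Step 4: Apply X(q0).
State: (-1/2 + (1/2)i)|00⟩ + 1/√2|10⟩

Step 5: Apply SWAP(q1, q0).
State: (-1/2 + (1/2)i)|00⟩ + 1/√2|01⟩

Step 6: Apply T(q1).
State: (-1/2 + (1/2)i)|00⟩ + (1/2 + (1/2)i)|01⟩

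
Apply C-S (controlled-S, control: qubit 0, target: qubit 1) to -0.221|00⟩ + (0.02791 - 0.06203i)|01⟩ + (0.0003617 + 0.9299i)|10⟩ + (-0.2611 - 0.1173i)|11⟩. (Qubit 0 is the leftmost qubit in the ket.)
-0.221|00⟩ + (0.02791 - 0.06203i)|01⟩ + (0.0003617 + 0.9299i)|10⟩ + (0.1173 - 0.2611i)|11⟩

C-S leaves the control-|0⟩ kets |00⟩, |01⟩ unchanged and applies S to qubit 1 on the control-|1⟩ pair (|10⟩, |11⟩).
S = [[1, 0], [0, i]].
With a = amp(|10⟩) = (0.0003617 + 0.9299i) and b = amp(|11⟩) = (-0.2611 - 0.1173i):
new amp(|10⟩) = (1)·a = (0.0003617 + 0.9299i)
new amp(|11⟩) = (i)·b = (0.1173 - 0.2611i)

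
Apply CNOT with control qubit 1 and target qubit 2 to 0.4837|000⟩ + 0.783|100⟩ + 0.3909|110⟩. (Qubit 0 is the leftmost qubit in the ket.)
0.4837|000⟩ + 0.783|100⟩ + 0.3909|111⟩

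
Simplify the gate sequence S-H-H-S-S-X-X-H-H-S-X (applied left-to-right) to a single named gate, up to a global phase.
X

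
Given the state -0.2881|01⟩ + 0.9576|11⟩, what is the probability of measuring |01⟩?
0.083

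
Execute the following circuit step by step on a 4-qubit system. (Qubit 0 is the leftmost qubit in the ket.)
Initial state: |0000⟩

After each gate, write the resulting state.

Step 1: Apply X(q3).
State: |0001⟩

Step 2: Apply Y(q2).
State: i|0011⟩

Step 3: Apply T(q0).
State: i|0011⟩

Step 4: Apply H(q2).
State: (1/√2)i|0001⟩ - (1/√2)i|0011⟩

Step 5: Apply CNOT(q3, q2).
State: -(1/√2)i|0001⟩ + (1/√2)i|0011⟩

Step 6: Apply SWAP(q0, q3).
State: -(1/√2)i|1000⟩ + (1/√2)i|1010⟩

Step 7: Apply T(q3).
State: -(1/√2)i|1000⟩ + (1/√2)i|1010⟩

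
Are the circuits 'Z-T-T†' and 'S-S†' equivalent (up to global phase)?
No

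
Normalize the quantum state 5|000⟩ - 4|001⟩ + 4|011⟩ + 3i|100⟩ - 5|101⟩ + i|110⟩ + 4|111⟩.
0.4811|000⟩ - 0.3849|001⟩ + 0.3849|011⟩ + 0.2887i|100⟩ - 0.4811|101⟩ + 0.09623i|110⟩ + 0.3849|111⟩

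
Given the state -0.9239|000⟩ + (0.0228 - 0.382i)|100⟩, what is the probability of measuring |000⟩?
0.8536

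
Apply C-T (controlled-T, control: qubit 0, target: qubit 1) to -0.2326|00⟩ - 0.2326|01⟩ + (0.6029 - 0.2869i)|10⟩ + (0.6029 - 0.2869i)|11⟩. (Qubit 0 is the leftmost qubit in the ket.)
-0.2326|00⟩ - 0.2326|01⟩ + (0.6029 - 0.2869i)|10⟩ + (0.6292 + 0.2234i)|11⟩

C-T leaves the control-|0⟩ kets |00⟩, |01⟩ unchanged and applies T to qubit 1 on the control-|1⟩ pair (|10⟩, |11⟩).
T = [[1, 0], [0, (1/√2 + (1/√2)i)]].
With a = amp(|10⟩) = (0.6029 - 0.2869i) and b = amp(|11⟩) = (0.6029 - 0.2869i):
new amp(|10⟩) = (1)·a = (0.6029 - 0.2869i)
new amp(|11⟩) = (1/√2 + (1/√2)i)·b = (0.6292 + 0.2234i)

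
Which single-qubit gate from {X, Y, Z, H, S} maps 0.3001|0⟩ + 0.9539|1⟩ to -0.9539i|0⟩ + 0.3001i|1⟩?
Y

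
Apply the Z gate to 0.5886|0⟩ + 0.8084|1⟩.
0.5886|0⟩ - 0.8084|1⟩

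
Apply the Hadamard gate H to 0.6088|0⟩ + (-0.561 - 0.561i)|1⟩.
(0.0338 - 0.3967i)|0⟩ + (0.8272 + 0.3967i)|1⟩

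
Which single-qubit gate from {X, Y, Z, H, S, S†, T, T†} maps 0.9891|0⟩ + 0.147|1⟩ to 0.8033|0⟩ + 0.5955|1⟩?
H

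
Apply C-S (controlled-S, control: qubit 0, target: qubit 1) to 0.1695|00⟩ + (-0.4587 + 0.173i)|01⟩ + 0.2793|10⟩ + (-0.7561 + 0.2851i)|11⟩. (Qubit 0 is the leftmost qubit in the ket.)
0.1695|00⟩ + (-0.4587 + 0.173i)|01⟩ + 0.2793|10⟩ + (-0.2851 - 0.7561i)|11⟩

C-S leaves the control-|0⟩ kets |00⟩, |01⟩ unchanged and applies S to qubit 1 on the control-|1⟩ pair (|10⟩, |11⟩).
S = [[1, 0], [0, i]].
With a = amp(|10⟩) = 0.2793 and b = amp(|11⟩) = (-0.7561 + 0.2851i):
new amp(|10⟩) = (1)·a = 0.2793
new amp(|11⟩) = (i)·b = (-0.2851 - 0.7561i)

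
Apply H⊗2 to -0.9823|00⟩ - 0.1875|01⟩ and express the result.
-0.5849|00⟩ - 0.3974|01⟩ - 0.5849|10⟩ - 0.3974|11⟩

H⊗2 gives amp(|y⟩) = (1/2) Σ_x (−1)^(x·y) amp(|x⟩), where x·y is the number of positions in which both x and y have a 1.
|00⟩: (-0.9823 - 0.1875)/2 = -0.5849
|01⟩: (-0.9823 + 0.1875)/2 = -0.3974
|10⟩: (-0.9823 - 0.1875)/2 = -0.5849
|11⟩: (-0.9823 + 0.1875)/2 = -0.3974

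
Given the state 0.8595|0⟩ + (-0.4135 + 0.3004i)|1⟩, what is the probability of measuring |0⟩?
0.7387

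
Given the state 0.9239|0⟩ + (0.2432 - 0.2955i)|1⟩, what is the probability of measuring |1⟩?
0.1465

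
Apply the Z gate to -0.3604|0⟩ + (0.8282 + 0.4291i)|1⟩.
-0.3604|0⟩ + (-0.8282 - 0.4291i)|1⟩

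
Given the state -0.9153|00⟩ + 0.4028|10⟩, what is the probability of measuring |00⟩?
0.8378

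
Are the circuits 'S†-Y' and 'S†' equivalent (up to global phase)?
No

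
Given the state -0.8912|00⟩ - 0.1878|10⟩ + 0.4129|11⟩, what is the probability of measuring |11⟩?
0.1705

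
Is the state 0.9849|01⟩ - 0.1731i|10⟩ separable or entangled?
Entangled

Writing the state as a|00⟩ + b|01⟩ + c|10⟩ + d|11⟩, it is a product state iff ad − bc = 0.
Here (a, b, c, d) = (0, 0.9849, -0.1731i, 0): ad − bc = (0)(0) − (0.9849)(-0.1731i) = 0.1705i ≠ 0, so the state is entangled.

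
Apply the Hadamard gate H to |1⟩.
1/√2|0⟩ - 1/√2|1⟩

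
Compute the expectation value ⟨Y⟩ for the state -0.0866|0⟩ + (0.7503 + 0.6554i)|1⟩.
-0.1135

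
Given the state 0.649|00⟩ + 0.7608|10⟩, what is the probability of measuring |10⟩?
0.5788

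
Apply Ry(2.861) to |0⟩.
0.1398|0⟩ + 0.9902|1⟩

Ry(2.861) = [[cos(θ/2), −sin(θ/2)], [sin(θ/2), cos(θ/2)]]; θ = 2.861, cos(θ/2) ≈ 0.139837, sin(θ/2) ≈ 0.990175.
With a = amp(|0⟩) = 1 and b = amp(|1⟩) = 0:
new amp(|0⟩) = (0.139837)·a + (-0.990175)·b = 0.1398
new amp(|1⟩) = (0.990175)·a + (0.139837)·b = 0.9902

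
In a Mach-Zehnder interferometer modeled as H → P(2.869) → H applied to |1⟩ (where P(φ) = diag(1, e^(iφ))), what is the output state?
(0.9815 - 0.1346i)|0⟩ + (0.01846 + 0.1346i)|1⟩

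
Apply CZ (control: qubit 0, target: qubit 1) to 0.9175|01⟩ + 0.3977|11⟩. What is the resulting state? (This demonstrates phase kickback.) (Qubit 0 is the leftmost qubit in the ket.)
0.9175|01⟩ - 0.3977|11⟩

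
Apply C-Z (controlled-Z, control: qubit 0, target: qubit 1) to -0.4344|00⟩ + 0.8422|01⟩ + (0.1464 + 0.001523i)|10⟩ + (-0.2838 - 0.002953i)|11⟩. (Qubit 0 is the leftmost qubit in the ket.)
-0.4344|00⟩ + 0.8422|01⟩ + (0.1464 + 0.001523i)|10⟩ + (0.2838 + 0.002953i)|11⟩

C-Z leaves the control-|0⟩ kets |00⟩, |01⟩ unchanged and applies Z to qubit 1 on the control-|1⟩ pair (|10⟩, |11⟩).
Z = [[1, 0], [0, -1]].
With a = amp(|10⟩) = (0.1464 + 0.001523i) and b = amp(|11⟩) = (-0.2838 - 0.002953i):
new amp(|10⟩) = (1)·a = (0.1464 + 0.001523i)
new amp(|11⟩) = (-1)·b = (0.2838 + 0.002953i)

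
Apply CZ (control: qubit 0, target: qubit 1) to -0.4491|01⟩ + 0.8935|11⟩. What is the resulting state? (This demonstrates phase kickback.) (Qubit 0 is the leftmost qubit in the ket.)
-0.4491|01⟩ - 0.8935|11⟩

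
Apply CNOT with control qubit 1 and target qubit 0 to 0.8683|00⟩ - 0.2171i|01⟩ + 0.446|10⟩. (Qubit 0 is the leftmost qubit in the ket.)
0.8683|00⟩ + 0.446|10⟩ - 0.2171i|11⟩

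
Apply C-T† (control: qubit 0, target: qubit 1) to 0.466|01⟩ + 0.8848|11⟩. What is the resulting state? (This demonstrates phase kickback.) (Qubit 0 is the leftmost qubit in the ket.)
0.466|01⟩ + (0.6256 - 0.6256i)|11⟩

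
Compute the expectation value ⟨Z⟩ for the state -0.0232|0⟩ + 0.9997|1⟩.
-0.9989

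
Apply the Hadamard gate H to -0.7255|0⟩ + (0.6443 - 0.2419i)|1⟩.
(-0.05742 - 0.171i)|0⟩ + (-0.9686 + 0.171i)|1⟩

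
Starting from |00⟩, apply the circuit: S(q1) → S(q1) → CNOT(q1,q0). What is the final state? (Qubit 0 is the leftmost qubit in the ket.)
|00⟩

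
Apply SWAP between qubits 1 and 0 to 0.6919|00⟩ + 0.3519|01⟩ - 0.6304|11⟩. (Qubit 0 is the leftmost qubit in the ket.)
0.6919|00⟩ + 0.3519|10⟩ - 0.6304|11⟩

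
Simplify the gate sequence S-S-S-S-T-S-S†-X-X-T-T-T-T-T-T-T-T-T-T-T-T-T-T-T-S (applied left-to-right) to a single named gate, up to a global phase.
S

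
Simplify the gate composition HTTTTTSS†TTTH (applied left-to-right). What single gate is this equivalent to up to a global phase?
I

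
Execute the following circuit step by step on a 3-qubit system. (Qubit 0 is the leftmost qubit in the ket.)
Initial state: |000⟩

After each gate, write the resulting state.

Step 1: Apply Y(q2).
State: i|001⟩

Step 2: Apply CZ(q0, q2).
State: i|001⟩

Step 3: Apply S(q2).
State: -|001⟩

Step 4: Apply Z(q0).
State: -|001⟩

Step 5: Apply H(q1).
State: -1/√2|001⟩ - 1/√2|011⟩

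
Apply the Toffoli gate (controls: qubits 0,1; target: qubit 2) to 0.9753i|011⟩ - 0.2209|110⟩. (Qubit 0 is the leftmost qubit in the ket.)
0.9753i|011⟩ - 0.2209|111⟩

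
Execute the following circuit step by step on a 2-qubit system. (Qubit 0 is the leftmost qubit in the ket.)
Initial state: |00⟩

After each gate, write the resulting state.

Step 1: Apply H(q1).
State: 1/√2|00⟩ + 1/√2|01⟩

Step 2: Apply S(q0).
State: 1/√2|00⟩ + 1/√2|01⟩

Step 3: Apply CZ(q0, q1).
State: 1/√2|00⟩ + 1/√2|01⟩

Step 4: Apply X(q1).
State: 1/√2|00⟩ + 1/√2|01⟩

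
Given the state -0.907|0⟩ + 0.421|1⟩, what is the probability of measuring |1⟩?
0.1772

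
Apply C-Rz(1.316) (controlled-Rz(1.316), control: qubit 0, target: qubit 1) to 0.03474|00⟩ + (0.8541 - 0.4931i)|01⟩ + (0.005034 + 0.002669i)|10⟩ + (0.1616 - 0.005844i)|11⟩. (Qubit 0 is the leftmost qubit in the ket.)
0.03474|00⟩ + (0.8541 - 0.4931i)|01⟩ + (0.005615 - 0.0009667i)|10⟩ + (0.1314 + 0.0942i)|11⟩

C-Rz(1.316) leaves the control-|0⟩ kets |00⟩, |01⟩ unchanged and applies Rz(1.316) to qubit 1 on the control-|1⟩ pair (|10⟩, |11⟩).
Rz(1.316) = [[e^(−iθ/2), 0], [0, e^(iθ/2)]] with e^(±iθ/2) = cos(θ/2) ± i·sin(θ/2); θ = 1.316, cos(θ/2) ≈ 0.791217, sin(θ/2) ≈ 0.611536.
With a = amp(|10⟩) = (0.005034 + 0.002669i) and b = amp(|11⟩) = (0.1616 - 0.005844i):
new amp(|10⟩) = (0.791217 - 0.611536i)·a = (0.005615 - 0.0009667i)
new amp(|11⟩) = (0.791217 + 0.611536i)·b = (0.1314 + 0.0942i)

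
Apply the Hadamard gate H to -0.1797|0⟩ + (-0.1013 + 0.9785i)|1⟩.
(-0.1987 + 0.6919i)|0⟩ + (-0.05544 - 0.6919i)|1⟩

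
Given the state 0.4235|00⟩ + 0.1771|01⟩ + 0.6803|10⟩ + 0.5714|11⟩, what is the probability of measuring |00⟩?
0.1794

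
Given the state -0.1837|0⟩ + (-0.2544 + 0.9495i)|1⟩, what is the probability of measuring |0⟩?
0.03375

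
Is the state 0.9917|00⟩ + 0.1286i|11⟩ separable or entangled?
Entangled

Writing the state as a|00⟩ + b|01⟩ + c|10⟩ + d|11⟩, it is a product state iff ad − bc = 0.
Here (a, b, c, d) = (0.9917, 0, 0, 0.1286i): ad − bc = (0.9917)(0.1286i) − (0)(0) = 0.1275i ≠ 0, so the state is entangled.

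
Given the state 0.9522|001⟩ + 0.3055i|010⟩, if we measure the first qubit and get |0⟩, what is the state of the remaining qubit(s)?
0.9522|01⟩ + 0.3055i|10⟩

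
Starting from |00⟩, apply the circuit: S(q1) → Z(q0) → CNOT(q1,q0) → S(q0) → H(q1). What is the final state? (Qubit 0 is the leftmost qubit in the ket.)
1/√2|00⟩ + 1/√2|01⟩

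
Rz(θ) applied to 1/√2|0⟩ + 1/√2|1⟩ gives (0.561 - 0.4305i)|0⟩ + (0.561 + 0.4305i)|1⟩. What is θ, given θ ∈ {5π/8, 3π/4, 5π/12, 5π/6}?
5π/12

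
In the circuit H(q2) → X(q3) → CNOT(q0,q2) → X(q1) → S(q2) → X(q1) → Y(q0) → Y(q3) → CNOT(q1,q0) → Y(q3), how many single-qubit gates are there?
8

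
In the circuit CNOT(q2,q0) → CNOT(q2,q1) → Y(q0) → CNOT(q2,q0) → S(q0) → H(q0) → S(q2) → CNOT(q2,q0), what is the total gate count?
8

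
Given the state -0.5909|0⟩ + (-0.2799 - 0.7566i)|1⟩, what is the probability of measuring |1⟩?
0.6508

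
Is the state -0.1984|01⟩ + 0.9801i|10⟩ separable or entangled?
Entangled

Writing the state as a|00⟩ + b|01⟩ + c|10⟩ + d|11⟩, it is a product state iff ad − bc = 0.
Here (a, b, c, d) = (0, -0.1984, 0.9801i, 0): ad − bc = (0)(0) − (-0.1984)(0.9801i) = 0.1945i ≠ 0, so the state is entangled.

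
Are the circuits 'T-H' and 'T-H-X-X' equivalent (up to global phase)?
Yes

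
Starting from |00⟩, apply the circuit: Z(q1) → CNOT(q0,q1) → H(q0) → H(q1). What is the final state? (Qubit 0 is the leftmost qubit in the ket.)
1/2|00⟩ + 1/2|01⟩ + 1/2|10⟩ + 1/2|11⟩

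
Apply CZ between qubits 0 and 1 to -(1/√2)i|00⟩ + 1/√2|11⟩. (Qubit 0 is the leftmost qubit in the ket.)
-(1/√2)i|00⟩ - 1/√2|11⟩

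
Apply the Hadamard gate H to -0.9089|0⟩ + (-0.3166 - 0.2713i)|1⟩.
(-0.8666 - 0.1918i)|0⟩ + (-0.4188 + 0.1918i)|1⟩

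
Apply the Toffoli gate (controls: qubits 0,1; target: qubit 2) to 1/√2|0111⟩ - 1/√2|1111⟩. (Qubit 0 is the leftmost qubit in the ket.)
1/√2|0111⟩ - 1/√2|1101⟩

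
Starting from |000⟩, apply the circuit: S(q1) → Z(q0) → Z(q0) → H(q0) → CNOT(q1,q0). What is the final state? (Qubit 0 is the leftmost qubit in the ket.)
1/√2|000⟩ + 1/√2|100⟩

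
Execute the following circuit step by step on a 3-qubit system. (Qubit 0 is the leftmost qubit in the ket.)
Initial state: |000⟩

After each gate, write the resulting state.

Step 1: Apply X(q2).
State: |001⟩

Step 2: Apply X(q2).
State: |000⟩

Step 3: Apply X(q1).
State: |010⟩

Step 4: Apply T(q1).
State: (1/√2 + (1/√2)i)|010⟩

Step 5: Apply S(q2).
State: (1/√2 + (1/√2)i)|010⟩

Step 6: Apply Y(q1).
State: (1/√2 - (1/√2)i)|000⟩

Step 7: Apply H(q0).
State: (1/2 - (1/2)i)|000⟩ + (1/2 - (1/2)i)|100⟩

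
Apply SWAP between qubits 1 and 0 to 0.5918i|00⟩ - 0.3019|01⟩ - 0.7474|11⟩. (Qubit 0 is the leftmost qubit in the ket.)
0.5918i|00⟩ - 0.3019|10⟩ - 0.7474|11⟩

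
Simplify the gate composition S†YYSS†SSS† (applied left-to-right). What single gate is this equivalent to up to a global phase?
I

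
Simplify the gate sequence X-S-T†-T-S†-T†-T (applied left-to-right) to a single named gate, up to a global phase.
X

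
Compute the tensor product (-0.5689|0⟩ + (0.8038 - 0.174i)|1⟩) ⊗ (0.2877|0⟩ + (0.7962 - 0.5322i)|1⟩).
-0.1637|00⟩ + (-0.453 + 0.3028i)|01⟩ + (0.2313 - 0.05006i)|10⟩ + (0.5474 - 0.5663i)|11⟩

amp(|b₁b₂…⟩) = product of the factor amplitudes for bits b₁, b₂, …; only kets whose every factor amplitude is nonzero survive.
|00⟩: (-0.5689)(0.2877) = -0.1637
|01⟩: (-0.5689)(0.7962 - 0.5322i) = (-0.453 + 0.3028i)
|10⟩: (0.8038 - 0.174i)(0.2877) = (0.2313 - 0.05006i)
|11⟩: (0.8038 - 0.174i)(0.7962 - 0.5322i) = (0.5474 - 0.5663i)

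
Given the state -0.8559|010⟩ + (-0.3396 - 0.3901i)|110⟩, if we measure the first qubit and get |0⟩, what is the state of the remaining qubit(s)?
-|10⟩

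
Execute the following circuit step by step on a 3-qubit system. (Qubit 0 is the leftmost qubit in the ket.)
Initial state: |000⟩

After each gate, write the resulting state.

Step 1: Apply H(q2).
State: 1/√2|000⟩ + 1/√2|001⟩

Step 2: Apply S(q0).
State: 1/√2|000⟩ + 1/√2|001⟩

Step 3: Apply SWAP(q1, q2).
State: 1/√2|000⟩ + 1/√2|010⟩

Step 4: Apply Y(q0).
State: (1/√2)i|100⟩ + (1/√2)i|110⟩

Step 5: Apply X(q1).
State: (1/√2)i|100⟩ + (1/√2)i|110⟩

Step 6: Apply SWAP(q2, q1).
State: (1/√2)i|100⟩ + (1/√2)i|101⟩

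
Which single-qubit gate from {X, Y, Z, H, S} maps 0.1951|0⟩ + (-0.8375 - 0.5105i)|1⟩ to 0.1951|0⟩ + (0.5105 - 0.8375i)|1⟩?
S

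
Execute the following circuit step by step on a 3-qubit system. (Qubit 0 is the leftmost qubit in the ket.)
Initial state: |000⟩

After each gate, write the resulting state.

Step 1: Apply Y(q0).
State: i|100⟩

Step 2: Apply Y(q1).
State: -|110⟩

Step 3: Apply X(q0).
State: -|010⟩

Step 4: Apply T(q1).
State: (-1/√2 - (1/√2)i)|010⟩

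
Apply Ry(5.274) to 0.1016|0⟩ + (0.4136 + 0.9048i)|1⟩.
(-0.2889 - 0.4374i)|0⟩ + (-0.3129 - 0.792i)|1⟩

Ry(5.274) = [[cos(θ/2), −sin(θ/2)], [sin(θ/2), cos(θ/2)]]; θ = 5.274, cos(θ/2) ≈ -0.875371, sin(θ/2) ≈ 0.483451.
With a = amp(|0⟩) = 0.1016 and b = amp(|1⟩) = (0.4136 + 0.9048i):
new amp(|0⟩) = (-0.875371)·a + (-0.483451)·b = (-0.2889 - 0.4374i)
new amp(|1⟩) = (0.483451)·a + (-0.875371)·b = (-0.3129 - 0.792i)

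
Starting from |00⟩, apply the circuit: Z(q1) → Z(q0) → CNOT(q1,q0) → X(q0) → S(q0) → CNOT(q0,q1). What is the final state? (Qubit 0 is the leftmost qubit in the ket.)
i|11⟩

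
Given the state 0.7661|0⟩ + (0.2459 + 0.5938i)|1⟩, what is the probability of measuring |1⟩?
0.4131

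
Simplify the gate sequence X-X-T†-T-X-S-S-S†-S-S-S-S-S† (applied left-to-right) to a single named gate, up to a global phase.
X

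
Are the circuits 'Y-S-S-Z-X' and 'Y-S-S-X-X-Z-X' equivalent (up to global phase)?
Yes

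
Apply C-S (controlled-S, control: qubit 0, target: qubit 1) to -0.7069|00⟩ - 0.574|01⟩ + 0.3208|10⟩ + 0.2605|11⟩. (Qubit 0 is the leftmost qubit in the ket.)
-0.7069|00⟩ - 0.574|01⟩ + 0.3208|10⟩ + 0.2605i|11⟩

C-S leaves the control-|0⟩ kets |00⟩, |01⟩ unchanged and applies S to qubit 1 on the control-|1⟩ pair (|10⟩, |11⟩).
S = [[1, 0], [0, i]].
With a = amp(|10⟩) = 0.3208 and b = amp(|11⟩) = 0.2605:
new amp(|10⟩) = (1)·a = 0.3208
new amp(|11⟩) = (i)·b = 0.2605i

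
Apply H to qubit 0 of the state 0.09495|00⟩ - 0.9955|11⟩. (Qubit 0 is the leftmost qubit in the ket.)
0.06714|00⟩ - 0.7039|01⟩ + 0.06714|10⟩ + 0.7039|11⟩

H on qubit 0 mixes each pair of kets that differ only in qubit 0: amplitudes (a, b) of (|…0…⟩, |…1…⟩) become ((a + b)/√2, (a − b)/√2). Kets absent from the input have amplitude 0.
(|00⟩, |10⟩): (a, b) = (0.09495, 0) → (0.06714, 0.06714)
(|01⟩, |11⟩): (a, b) = (0, -0.9955) → (-0.7039, 0.7039)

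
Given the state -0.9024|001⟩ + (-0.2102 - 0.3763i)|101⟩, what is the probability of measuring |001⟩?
0.8143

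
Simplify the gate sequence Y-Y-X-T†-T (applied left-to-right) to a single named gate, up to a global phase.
X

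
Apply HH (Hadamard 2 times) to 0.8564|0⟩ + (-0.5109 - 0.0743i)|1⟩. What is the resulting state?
0.8564|0⟩ + (-0.5109 - 0.0743i)|1⟩

H² = I, so an even number of Hadamards cancels: H^2 = I and the state is unchanged.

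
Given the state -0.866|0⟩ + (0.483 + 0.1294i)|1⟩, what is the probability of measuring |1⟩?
0.25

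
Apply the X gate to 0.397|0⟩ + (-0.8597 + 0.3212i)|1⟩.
(-0.8597 + 0.3212i)|0⟩ + 0.397|1⟩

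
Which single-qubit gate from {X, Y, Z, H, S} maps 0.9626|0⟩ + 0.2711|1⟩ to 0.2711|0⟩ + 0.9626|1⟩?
X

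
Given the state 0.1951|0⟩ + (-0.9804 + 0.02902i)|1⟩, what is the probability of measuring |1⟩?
0.962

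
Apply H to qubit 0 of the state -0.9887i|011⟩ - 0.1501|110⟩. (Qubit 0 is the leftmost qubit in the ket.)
-0.1061|010⟩ - 0.6991i|011⟩ + 0.1061|110⟩ - 0.6991i|111⟩

H on qubit 0 mixes each pair of kets that differ only in qubit 0: amplitudes (a, b) of (|…0…⟩, |…1…⟩) become ((a + b)/√2, (a − b)/√2). Kets absent from the input have amplitude 0.
(|010⟩, |110⟩): (a, b) = (0, -0.1501) → (-0.1061, 0.1061)
(|011⟩, |111⟩): (a, b) = (-0.9887i, 0) → (-0.6991i, -0.6991i)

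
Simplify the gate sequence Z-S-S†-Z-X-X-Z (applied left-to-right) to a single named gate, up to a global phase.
Z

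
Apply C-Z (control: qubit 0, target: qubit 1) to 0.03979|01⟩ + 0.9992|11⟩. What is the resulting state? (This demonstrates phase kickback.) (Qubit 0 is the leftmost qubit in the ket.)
0.03979|01⟩ - 0.9992|11⟩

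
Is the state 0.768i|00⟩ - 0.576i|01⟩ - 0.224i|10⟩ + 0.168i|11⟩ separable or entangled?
Separable

Writing the state as a|00⟩ + b|01⟩ + c|10⟩ + d|11⟩, it is a product state iff ad − bc = 0.
Here (a, b, c, d) = (0.768i, -0.576i, -0.224i, 0.168i): ad − bc = (0.768i)(0.168i) − (-0.576i)(-0.224i) = 0, so the state is separable.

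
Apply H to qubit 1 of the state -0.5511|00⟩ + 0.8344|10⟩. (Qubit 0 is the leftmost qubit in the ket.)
-0.3897|00⟩ - 0.3897|01⟩ + 0.59|10⟩ + 0.59|11⟩

H on qubit 1 mixes each pair of kets that differ only in qubit 1: amplitudes (a, b) of (|…0…⟩, |…1…⟩) become ((a + b)/√2, (a − b)/√2). Kets absent from the input have amplitude 0.
(|00⟩, |01⟩): (a, b) = (-0.5511, 0) → (-0.3897, -0.3897)
(|10⟩, |11⟩): (a, b) = (0.8344, 0) → (0.59, 0.59)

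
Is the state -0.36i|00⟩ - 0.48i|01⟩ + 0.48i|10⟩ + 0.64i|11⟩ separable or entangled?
Separable

Writing the state as a|00⟩ + b|01⟩ + c|10⟩ + d|11⟩, it is a product state iff ad − bc = 0.
Here (a, b, c, d) = (-0.36i, -0.48i, 0.48i, 0.64i): ad − bc = (-0.36i)(0.64i) − (-0.48i)(0.48i) = 0, so the state is separable.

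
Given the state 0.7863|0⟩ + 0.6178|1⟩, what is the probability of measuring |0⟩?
0.6183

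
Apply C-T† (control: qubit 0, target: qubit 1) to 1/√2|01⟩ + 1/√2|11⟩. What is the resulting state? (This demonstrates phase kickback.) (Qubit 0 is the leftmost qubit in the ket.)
1/√2|01⟩ + (1/2 - (1/2)i)|11⟩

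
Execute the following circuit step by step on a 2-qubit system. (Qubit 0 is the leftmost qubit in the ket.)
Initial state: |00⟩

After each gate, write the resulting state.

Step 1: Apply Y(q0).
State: i|10⟩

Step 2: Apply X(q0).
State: i|00⟩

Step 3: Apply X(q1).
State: i|01⟩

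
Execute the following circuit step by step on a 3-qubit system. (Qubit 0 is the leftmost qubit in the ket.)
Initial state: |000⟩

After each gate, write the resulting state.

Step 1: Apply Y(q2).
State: i|001⟩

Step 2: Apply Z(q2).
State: -i|001⟩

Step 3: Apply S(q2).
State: |001⟩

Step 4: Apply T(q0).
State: |001⟩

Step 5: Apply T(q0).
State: |001⟩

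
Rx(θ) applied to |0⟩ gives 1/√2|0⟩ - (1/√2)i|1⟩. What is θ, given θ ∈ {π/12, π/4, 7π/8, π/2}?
π/2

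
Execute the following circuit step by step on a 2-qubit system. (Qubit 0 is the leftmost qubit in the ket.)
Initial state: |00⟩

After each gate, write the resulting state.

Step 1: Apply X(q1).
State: |01⟩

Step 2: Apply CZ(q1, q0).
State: |01⟩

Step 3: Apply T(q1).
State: (1/√2 + (1/√2)i)|01⟩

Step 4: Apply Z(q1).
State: (-1/√2 - (1/√2)i)|01⟩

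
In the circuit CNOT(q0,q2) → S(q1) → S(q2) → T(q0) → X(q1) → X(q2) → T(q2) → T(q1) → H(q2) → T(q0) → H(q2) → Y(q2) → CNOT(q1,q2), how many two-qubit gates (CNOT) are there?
2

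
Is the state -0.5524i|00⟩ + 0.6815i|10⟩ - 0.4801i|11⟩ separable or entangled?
Entangled

Writing the state as a|00⟩ + b|01⟩ + c|10⟩ + d|11⟩, it is a product state iff ad − bc = 0.
Here (a, b, c, d) = (-0.5524i, 0, 0.6815i, -0.4801i): ad − bc = (-0.5524i)(-0.4801i) − (0)(0.6815i) = -0.2652 ≠ 0, so the state is entangled.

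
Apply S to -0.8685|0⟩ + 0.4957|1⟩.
-0.8685|0⟩ + 0.4957i|1⟩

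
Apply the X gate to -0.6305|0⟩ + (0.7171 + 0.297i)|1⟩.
(0.7171 + 0.297i)|0⟩ - 0.6305|1⟩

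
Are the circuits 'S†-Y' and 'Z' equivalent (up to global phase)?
No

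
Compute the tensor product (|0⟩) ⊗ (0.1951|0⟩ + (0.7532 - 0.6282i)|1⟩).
0.1951|00⟩ + (0.7532 - 0.6282i)|01⟩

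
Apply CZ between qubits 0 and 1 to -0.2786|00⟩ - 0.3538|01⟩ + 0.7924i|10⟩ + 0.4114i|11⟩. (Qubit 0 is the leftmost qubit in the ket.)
-0.2786|00⟩ - 0.3538|01⟩ + 0.7924i|10⟩ - 0.4114i|11⟩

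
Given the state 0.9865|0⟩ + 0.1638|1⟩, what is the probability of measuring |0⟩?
0.9732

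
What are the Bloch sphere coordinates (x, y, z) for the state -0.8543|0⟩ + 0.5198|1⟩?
(-0.8881, 0, 0.4596)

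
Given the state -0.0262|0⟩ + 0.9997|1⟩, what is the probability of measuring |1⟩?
0.9994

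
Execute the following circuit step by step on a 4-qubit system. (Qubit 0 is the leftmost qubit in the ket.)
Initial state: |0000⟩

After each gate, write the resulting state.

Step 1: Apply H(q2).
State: 1/√2|0000⟩ + 1/√2|0010⟩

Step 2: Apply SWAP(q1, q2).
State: 1/√2|0000⟩ + 1/√2|0100⟩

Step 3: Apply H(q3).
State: 1/2|0000⟩ + 1/2|0001⟩ + 1/2|0100⟩ + 1/2|0101⟩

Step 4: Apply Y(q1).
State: -(1/2)i|0000⟩ - (1/2)i|0001⟩ + (1/2)i|0100⟩ + (1/2)i|0101⟩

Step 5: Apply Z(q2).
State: -(1/2)i|0000⟩ - (1/2)i|0001⟩ + (1/2)i|0100⟩ + (1/2)i|0101⟩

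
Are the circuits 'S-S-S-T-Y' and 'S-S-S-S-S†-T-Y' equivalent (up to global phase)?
Yes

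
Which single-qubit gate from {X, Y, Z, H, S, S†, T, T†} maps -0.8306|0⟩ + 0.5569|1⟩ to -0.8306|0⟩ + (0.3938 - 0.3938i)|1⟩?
T†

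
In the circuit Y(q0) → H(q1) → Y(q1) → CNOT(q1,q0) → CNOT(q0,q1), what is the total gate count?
5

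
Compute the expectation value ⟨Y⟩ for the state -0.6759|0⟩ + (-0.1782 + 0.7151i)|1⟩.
-0.9667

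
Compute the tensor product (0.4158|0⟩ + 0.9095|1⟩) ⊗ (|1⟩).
0.4158|01⟩ + 0.9095|11⟩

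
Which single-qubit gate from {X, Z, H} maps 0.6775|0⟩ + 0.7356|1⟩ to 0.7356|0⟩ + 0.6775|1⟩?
X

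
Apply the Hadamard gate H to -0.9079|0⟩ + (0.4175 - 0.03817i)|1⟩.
(-0.3468 - 0.02699i)|0⟩ + (-0.9372 + 0.02699i)|1⟩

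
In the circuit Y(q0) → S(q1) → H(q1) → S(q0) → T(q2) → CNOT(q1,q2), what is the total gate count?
6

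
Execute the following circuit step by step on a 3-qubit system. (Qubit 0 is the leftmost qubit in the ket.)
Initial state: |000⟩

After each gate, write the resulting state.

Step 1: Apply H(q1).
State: 1/√2|000⟩ + 1/√2|010⟩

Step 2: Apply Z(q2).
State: 1/√2|000⟩ + 1/√2|010⟩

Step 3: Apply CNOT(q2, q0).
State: 1/√2|000⟩ + 1/√2|010⟩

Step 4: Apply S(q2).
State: 1/√2|000⟩ + 1/√2|010⟩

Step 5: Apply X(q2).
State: 1/√2|001⟩ + 1/√2|011⟩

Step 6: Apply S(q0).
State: 1/√2|001⟩ + 1/√2|011⟩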